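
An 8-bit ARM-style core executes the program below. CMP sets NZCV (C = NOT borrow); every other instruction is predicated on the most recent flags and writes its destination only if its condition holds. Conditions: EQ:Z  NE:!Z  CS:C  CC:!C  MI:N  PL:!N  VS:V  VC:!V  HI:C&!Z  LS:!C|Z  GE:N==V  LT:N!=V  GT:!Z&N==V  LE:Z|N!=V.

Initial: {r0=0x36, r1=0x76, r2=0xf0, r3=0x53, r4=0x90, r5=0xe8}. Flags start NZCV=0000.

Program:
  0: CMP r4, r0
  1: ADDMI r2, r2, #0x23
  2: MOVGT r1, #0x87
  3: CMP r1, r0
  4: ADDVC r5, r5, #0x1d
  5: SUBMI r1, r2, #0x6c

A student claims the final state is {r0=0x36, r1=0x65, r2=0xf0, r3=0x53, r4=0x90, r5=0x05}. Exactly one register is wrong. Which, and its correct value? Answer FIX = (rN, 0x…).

FIX = (r1, 0x76)

[0] flags=0011 → (cmp)
[1] flags=0011 MI?F → skip
[2] flags=0011 GT?F → skip
[3] flags=0010 → (cmp)
[4] flags=0010 VC?T → r5=0x05
[5] flags=0010 MI?F → skip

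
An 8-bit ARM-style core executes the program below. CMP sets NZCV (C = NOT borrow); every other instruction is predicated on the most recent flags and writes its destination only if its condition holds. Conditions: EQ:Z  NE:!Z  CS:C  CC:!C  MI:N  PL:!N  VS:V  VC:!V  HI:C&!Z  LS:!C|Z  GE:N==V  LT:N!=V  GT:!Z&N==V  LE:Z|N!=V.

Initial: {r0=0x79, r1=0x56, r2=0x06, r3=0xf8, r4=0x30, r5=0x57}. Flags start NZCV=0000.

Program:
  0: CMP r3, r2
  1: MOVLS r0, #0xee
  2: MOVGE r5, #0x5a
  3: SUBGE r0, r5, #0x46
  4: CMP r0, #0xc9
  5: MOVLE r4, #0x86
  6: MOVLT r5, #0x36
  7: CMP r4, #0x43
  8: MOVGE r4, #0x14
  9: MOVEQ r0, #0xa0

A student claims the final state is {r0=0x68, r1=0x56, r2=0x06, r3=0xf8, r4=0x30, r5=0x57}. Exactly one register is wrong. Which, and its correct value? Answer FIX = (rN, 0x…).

FIX = (r0, 0x79)

0: ✓ CMP  NZCV=1010
1: · MOVLS
2: · MOVGE
3: · SUBGE
4: ✓ CMP  NZCV=1001
5: · MOVLE
6: · MOVLT
7: ✓ CMP  NZCV=1000
8: · MOVGE
9: · MOVEQ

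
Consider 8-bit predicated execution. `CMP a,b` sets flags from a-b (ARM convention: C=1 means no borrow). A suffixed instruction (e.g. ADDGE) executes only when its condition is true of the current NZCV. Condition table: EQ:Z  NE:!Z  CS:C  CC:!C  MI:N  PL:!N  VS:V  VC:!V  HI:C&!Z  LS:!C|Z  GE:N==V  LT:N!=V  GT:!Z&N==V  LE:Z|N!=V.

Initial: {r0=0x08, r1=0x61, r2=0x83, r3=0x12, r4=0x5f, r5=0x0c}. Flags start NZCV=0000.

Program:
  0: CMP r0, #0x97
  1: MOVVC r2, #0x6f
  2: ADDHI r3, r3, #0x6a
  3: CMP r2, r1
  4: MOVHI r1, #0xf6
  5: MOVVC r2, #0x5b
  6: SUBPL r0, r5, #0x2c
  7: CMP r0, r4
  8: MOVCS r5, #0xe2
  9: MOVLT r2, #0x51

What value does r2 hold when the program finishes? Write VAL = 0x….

[0] flags=0000 → (cmp)
[1] flags=0000 VC?T → r2=0x6f
[2] flags=0000 HI?F → skip
[3] flags=0010 → (cmp)
[4] flags=0010 HI?T → r1=0xf6
[5] flags=0010 VC?T → r2=0x5b
[6] flags=0010 PL?T → r0=0xe0
[7] flags=1010 → (cmp)
[8] flags=1010 CS?T → r5=0xe2
[9] flags=1010 LT?T → r2=0x51

VAL = 0x51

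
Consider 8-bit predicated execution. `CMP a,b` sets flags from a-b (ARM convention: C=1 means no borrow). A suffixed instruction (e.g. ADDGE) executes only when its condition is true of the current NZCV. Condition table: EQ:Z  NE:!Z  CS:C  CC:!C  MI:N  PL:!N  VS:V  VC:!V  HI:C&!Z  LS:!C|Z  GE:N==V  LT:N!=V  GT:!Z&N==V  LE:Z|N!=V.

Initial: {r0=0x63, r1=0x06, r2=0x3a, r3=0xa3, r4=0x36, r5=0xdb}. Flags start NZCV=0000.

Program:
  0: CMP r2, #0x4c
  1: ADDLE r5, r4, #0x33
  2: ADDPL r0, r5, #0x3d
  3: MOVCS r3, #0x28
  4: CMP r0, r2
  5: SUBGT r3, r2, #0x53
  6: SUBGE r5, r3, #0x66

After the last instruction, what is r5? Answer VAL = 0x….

VAL = 0x81

[0] flags=1000 → (cmp)
[1] flags=1000 LE?T → r5=0x69
[2] flags=1000 PL?F → skip
[3] flags=1000 CS?F → skip
[4] flags=0010 → (cmp)
[5] flags=0010 GT?T → r3=0xe7
[6] flags=0010 GE?T → r5=0x81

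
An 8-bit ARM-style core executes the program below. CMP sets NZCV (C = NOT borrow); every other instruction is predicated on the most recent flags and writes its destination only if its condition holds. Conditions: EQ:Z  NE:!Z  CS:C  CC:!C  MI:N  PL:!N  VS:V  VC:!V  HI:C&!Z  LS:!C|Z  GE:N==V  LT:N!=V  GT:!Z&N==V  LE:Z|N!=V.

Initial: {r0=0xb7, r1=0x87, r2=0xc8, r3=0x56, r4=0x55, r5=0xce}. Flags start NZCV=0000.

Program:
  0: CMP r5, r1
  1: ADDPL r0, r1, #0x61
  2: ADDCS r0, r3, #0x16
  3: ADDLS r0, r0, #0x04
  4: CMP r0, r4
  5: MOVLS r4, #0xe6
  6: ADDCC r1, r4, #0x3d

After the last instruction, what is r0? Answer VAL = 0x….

0: ✓ CMP  NZCV=0010
1: ✓ ADDPL  r0←0xe8
2: ✓ ADDCS  r0←0x6c
3: · ADDLS
4: ✓ CMP  NZCV=0010
5: · MOVLS
6: · ADDCC

VAL = 0x6c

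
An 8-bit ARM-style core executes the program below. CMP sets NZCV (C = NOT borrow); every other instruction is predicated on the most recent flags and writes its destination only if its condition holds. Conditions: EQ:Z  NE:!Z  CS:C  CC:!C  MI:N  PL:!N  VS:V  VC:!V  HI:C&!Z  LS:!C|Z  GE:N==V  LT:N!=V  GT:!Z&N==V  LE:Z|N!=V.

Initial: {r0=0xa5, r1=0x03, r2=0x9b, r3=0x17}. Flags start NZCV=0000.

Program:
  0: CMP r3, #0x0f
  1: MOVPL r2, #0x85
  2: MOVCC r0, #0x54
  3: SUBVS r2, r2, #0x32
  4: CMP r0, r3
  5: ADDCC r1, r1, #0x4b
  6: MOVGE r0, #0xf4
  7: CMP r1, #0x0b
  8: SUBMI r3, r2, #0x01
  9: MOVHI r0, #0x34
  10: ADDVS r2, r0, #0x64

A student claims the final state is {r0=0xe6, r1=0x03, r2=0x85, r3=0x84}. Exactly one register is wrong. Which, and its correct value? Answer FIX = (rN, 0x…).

FIX = (r0, 0xa5)

[0] flags=0010 → (cmp)
[1] flags=0010 PL?T → r2=0x85
[2] flags=0010 CC?F → skip
[3] flags=0010 VS?F → skip
[4] flags=1010 → (cmp)
[5] flags=1010 CC?F → skip
[6] flags=1010 GE?F → skip
[7] flags=1000 → (cmp)
[8] flags=1000 MI?T → r3=0x84
[9] flags=1000 HI?F → skip
[10] flags=1000 VS?F → skip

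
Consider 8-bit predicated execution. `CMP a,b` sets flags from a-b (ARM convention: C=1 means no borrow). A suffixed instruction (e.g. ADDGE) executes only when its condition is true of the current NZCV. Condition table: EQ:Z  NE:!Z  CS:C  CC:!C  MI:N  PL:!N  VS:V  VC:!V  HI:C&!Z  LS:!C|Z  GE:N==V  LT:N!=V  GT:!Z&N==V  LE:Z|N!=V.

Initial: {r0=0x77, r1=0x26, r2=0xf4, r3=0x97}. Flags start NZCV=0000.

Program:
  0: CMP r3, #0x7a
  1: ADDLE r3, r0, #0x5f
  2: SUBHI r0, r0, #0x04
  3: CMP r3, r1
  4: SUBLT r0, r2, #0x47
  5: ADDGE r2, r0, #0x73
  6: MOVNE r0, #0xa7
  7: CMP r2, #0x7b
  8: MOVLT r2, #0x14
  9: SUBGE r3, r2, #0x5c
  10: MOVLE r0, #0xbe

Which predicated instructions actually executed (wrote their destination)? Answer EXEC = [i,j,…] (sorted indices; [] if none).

[0] flags=0011 → (cmp)
[1] flags=0011 LE?T → r3=0xd6
[2] flags=0011 HI?T → r0=0x73
[3] flags=1010 → (cmp)
[4] flags=1010 LT?T → r0=0xad
[5] flags=1010 GE?F → skip
[6] flags=1010 NE?T → r0=0xa7
[7] flags=0011 → (cmp)
[8] flags=0011 LT?T → r2=0x14
[9] flags=0011 GE?F → skip
[10] flags=0011 LE?T → r0=0xbe

EXEC = [1,2,4,6,8,10]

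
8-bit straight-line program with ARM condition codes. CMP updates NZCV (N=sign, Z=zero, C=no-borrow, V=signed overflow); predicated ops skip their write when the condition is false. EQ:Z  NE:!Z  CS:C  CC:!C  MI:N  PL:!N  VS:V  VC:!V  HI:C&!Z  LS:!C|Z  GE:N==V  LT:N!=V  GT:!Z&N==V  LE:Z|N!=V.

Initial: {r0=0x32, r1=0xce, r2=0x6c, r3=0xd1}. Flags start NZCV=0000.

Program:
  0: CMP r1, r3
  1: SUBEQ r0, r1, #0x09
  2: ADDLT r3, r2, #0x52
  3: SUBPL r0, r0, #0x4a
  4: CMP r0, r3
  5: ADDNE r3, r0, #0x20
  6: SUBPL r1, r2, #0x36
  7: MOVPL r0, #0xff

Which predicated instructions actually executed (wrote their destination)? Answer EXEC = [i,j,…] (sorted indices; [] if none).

[0] flags=1000 → (cmp)
[1] flags=1000 EQ?F → skip
[2] flags=1000 LT?T → r3=0xbe
[3] flags=1000 PL?F → skip
[4] flags=0000 → (cmp)
[5] flags=0000 NE?T → r3=0x52
[6] flags=0000 PL?T → r1=0x36
[7] flags=0000 PL?T → r0=0xff

EXEC = [2,5,6,7]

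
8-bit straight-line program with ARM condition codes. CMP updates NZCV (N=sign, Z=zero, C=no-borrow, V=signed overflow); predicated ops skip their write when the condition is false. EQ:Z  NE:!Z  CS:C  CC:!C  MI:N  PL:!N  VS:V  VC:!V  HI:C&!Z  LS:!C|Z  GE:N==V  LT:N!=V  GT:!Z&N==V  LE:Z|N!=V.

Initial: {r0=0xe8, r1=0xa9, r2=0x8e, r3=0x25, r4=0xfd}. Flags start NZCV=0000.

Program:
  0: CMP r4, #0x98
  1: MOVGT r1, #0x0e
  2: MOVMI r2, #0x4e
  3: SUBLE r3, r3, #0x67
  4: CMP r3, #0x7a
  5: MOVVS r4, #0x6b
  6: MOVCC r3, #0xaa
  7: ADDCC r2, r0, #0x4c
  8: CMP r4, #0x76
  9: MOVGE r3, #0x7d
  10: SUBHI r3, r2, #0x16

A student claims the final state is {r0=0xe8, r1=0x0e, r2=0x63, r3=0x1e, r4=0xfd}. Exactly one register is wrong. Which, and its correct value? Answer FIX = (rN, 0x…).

FIX = (r2, 0x34)

0: ✓ CMP  NZCV=0010
1: ✓ MOVGT  r1←0x0e
2: · MOVMI
3: · SUBLE
4: ✓ CMP  NZCV=1000
5: · MOVVS
6: ✓ MOVCC  r3←0xaa
7: ✓ ADDCC  r2←0x34
8: ✓ CMP  NZCV=1010
9: · MOVGE
10: ✓ SUBHI  r3←0x1e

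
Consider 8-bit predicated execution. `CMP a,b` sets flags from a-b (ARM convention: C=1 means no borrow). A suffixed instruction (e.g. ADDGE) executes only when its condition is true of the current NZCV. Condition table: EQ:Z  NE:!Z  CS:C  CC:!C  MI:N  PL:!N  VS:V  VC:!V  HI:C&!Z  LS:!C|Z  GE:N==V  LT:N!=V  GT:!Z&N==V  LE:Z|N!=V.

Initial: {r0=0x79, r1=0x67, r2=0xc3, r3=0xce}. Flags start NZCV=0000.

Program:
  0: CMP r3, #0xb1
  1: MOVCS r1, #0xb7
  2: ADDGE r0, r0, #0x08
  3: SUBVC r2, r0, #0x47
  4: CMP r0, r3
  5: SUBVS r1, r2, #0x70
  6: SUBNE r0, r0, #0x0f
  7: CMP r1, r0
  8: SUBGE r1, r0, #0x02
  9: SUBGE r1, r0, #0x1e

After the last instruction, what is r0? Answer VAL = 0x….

0: ✓ CMP  NZCV=0010
1: ✓ MOVCS  r1←0xb7
2: ✓ ADDGE  r0←0x81
3: ✓ SUBVC  r2←0x3a
4: ✓ CMP  NZCV=1000
5: · SUBVS
6: ✓ SUBNE  r0←0x72
7: ✓ CMP  NZCV=0011
8: · SUBGE
9: · SUBGE

VAL = 0x72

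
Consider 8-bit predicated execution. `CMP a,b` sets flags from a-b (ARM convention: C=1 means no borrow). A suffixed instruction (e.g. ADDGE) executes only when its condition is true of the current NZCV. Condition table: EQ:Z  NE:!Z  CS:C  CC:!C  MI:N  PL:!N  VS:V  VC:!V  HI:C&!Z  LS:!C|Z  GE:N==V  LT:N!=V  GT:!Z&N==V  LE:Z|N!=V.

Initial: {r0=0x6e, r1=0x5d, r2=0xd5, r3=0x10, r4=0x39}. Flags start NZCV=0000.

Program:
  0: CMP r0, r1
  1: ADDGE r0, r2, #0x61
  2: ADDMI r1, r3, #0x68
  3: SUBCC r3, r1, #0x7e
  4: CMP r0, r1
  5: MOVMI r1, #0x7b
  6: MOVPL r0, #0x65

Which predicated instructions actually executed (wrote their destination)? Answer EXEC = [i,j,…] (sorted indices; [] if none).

EXEC = [1,5]

0: ✓ CMP  NZCV=0010
1: ✓ ADDGE  r0←0x36
2: · ADDMI
3: · SUBCC
4: ✓ CMP  NZCV=1000
5: ✓ MOVMI  r1←0x7b
6: · MOVPL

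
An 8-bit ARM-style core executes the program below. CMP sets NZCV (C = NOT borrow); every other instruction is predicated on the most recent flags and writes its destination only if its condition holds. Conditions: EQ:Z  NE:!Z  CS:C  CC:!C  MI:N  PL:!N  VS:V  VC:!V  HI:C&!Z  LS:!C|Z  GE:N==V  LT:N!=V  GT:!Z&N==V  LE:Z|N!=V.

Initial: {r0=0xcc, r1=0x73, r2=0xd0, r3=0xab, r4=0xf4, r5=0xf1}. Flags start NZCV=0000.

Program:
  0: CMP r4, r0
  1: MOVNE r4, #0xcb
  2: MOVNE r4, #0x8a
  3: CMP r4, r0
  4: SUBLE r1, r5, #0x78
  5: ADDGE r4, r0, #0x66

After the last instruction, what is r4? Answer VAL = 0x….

[0] flags=0010 → (cmp)
[1] flags=0010 NE?T → r4=0xcb
[2] flags=0010 NE?T → r4=0x8a
[3] flags=1000 → (cmp)
[4] flags=1000 LE?T → r1=0x79
[5] flags=1000 GE?F → skip

VAL = 0x8a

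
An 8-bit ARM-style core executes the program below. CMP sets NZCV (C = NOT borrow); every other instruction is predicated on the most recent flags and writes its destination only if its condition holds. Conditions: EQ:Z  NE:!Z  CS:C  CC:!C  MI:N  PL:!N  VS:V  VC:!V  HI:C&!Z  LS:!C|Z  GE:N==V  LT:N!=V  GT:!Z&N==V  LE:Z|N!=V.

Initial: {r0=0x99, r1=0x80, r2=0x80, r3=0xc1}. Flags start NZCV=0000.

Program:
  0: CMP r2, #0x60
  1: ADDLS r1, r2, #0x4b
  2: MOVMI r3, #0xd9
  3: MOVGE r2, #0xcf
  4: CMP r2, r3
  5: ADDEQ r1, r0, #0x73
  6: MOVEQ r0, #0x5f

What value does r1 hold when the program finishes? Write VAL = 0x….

VAL = 0x80

0: ✓ CMP  NZCV=0011
1: · ADDLS
2: · MOVMI
3: · MOVGE
4: ✓ CMP  NZCV=1000
5: · ADDEQ
6: · MOVEQ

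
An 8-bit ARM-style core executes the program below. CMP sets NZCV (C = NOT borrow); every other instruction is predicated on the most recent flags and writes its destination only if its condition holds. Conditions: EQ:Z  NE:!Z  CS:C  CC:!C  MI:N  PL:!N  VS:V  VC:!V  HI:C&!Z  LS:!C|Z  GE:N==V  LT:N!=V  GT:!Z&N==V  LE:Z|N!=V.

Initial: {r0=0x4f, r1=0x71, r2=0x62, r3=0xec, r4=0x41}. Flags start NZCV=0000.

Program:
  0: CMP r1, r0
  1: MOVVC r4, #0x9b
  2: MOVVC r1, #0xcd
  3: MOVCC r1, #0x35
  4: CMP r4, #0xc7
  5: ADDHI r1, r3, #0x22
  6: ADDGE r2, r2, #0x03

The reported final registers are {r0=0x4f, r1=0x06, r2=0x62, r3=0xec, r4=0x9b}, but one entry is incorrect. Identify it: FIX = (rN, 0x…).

0: ✓ CMP  NZCV=0010
1: ✓ MOVVC  r4←0x9b
2: ✓ MOVVC  r1←0xcd
3: · MOVCC
4: ✓ CMP  NZCV=1000
5: · ADDHI
6: · ADDGE

FIX = (r1, 0xcd)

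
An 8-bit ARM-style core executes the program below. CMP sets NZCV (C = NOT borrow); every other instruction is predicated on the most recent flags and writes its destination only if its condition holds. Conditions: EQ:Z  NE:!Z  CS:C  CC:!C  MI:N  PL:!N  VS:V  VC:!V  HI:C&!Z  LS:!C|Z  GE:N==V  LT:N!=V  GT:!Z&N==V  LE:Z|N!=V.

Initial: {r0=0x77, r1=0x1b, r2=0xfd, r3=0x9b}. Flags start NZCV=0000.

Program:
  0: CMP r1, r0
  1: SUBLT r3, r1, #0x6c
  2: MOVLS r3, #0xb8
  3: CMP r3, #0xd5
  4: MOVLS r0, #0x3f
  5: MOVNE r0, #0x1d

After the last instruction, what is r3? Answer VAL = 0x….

0: ✓ CMP  NZCV=1000
1: ✓ SUBLT  r3←0xaf
2: ✓ MOVLS  r3←0xb8
3: ✓ CMP  NZCV=1000
4: ✓ MOVLS  r0←0x3f
5: ✓ MOVNE  r0←0x1d

VAL = 0xb8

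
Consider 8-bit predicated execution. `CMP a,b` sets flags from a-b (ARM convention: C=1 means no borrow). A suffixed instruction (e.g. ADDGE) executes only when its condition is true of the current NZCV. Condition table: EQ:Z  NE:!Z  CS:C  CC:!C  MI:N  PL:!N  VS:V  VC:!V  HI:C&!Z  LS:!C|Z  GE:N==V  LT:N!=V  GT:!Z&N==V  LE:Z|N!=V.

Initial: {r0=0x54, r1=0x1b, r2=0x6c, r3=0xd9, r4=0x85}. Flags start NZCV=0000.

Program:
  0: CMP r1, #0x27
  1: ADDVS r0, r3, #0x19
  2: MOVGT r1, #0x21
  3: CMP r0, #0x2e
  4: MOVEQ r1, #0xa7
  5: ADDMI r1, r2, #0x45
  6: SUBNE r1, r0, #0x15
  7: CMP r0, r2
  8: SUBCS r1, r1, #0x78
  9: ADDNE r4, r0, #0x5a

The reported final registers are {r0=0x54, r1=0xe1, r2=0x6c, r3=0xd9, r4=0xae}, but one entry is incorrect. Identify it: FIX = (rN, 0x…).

FIX = (r1, 0x3f)

[0] flags=1000 → (cmp)
[1] flags=1000 VS?F → skip
[2] flags=1000 GT?F → skip
[3] flags=0010 → (cmp)
[4] flags=0010 EQ?F → skip
[5] flags=0010 MI?F → skip
[6] flags=0010 NE?T → r1=0x3f
[7] flags=1000 → (cmp)
[8] flags=1000 CS?F → skip
[9] flags=1000 NE?T → r4=0xae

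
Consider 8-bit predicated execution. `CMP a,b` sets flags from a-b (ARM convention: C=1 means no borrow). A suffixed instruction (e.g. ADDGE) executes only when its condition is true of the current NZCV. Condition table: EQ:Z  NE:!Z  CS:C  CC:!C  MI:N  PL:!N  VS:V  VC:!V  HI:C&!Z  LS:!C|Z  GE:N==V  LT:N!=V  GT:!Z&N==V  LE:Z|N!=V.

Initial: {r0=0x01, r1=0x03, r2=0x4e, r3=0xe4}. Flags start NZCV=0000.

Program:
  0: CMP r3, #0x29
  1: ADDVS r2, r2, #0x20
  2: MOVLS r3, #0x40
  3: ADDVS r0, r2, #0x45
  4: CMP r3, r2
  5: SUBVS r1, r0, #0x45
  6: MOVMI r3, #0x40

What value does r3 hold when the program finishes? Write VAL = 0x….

VAL = 0x40

[0] flags=1010 → (cmp)
[1] flags=1010 VS?F → skip
[2] flags=1010 LS?F → skip
[3] flags=1010 VS?F → skip
[4] flags=1010 → (cmp)
[5] flags=1010 VS?F → skip
[6] flags=1010 MI?T → r3=0x40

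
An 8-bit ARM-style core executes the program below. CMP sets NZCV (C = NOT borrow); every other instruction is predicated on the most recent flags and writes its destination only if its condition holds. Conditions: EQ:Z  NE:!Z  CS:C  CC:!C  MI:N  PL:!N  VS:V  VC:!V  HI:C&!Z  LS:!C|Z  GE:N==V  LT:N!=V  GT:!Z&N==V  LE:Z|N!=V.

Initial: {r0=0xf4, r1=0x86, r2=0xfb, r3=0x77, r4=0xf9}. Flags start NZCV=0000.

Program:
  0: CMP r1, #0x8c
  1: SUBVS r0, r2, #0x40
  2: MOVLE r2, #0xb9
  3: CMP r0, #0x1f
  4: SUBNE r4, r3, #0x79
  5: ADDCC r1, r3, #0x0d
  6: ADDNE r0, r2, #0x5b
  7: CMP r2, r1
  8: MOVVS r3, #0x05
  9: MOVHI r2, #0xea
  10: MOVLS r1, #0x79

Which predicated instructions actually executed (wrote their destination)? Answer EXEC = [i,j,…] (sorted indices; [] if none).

[0] flags=1000 → (cmp)
[1] flags=1000 VS?F → skip
[2] flags=1000 LE?T → r2=0xb9
[3] flags=1010 → (cmp)
[4] flags=1010 NE?T → r4=0xfe
[5] flags=1010 CC?F → skip
[6] flags=1010 NE?T → r0=0x14
[7] flags=0010 → (cmp)
[8] flags=0010 VS?F → skip
[9] flags=0010 HI?T → r2=0xea
[10] flags=0010 LS?F → skip

EXEC = [2,4,6,9]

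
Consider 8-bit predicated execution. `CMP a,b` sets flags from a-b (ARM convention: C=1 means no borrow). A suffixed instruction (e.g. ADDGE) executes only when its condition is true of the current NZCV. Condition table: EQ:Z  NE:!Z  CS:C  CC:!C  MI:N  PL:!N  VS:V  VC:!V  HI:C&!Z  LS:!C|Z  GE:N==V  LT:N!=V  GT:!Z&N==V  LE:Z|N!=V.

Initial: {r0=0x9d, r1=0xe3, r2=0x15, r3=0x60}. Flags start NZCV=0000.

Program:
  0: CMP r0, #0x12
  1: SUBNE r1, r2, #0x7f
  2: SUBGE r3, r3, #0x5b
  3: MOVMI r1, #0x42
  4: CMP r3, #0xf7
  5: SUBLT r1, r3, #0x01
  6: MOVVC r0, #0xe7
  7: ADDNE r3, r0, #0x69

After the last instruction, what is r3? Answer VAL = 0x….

VAL = 0x50

[0] flags=1010 → (cmp)
[1] flags=1010 NE?T → r1=0x96
[2] flags=1010 GE?F → skip
[3] flags=1010 MI?T → r1=0x42
[4] flags=0000 → (cmp)
[5] flags=0000 LT?F → skip
[6] flags=0000 VC?T → r0=0xe7
[7] flags=0000 NE?T → r3=0x50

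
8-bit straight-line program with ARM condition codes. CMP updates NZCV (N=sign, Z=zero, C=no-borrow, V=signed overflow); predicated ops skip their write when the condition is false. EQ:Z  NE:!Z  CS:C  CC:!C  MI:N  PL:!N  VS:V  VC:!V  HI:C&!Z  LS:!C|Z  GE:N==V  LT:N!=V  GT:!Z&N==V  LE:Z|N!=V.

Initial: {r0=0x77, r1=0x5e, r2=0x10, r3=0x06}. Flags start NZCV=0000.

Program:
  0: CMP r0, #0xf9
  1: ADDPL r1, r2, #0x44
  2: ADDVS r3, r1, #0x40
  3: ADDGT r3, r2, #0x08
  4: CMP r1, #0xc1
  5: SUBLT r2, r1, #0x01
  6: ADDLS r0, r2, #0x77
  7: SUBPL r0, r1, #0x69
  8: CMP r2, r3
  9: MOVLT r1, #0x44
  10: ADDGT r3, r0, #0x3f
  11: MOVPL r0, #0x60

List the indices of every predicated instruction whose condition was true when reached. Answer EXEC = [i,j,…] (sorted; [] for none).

[0] flags=0000 → (cmp)
[1] flags=0000 PL?T → r1=0x54
[2] flags=0000 VS?F → skip
[3] flags=0000 GT?T → r3=0x18
[4] flags=1001 → (cmp)
[5] flags=1001 LT?F → skip
[6] flags=1001 LS?T → r0=0x87
[7] flags=1001 PL?F → skip
[8] flags=1000 → (cmp)
[9] flags=1000 LT?T → r1=0x44
[10] flags=1000 GT?F → skip
[11] flags=1000 PL?F → skip

EXEC = [1,3,6,9]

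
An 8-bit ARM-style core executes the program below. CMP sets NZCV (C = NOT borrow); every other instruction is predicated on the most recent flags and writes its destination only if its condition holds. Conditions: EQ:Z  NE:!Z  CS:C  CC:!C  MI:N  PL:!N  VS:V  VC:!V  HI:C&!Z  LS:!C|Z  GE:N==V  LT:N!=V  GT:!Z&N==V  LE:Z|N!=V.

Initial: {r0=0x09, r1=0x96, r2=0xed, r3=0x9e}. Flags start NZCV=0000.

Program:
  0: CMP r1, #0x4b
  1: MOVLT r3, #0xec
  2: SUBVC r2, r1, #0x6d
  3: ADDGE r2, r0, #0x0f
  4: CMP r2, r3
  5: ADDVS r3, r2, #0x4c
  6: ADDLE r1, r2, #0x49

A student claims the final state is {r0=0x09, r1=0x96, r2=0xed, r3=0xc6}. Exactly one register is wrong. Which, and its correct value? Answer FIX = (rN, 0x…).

FIX = (r3, 0xec)

0: ✓ CMP  NZCV=0011
1: ✓ MOVLT  r3←0xec
2: · SUBVC
3: · ADDGE
4: ✓ CMP  NZCV=0010
5: · ADDVS
6: · ADDLE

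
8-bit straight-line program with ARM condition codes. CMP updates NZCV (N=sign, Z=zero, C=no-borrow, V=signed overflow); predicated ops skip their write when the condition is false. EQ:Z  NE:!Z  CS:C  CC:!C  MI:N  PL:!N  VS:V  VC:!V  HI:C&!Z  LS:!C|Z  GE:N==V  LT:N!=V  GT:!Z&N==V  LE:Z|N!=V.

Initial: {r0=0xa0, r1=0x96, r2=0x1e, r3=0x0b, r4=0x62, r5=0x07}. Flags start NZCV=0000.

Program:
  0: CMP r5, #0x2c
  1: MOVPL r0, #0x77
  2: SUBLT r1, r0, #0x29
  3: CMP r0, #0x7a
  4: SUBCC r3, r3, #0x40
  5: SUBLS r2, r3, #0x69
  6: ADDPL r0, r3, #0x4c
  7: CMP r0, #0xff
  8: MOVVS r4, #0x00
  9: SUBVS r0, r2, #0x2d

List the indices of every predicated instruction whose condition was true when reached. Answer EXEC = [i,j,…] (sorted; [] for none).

EXEC = [2,6]

[0] flags=1000 → (cmp)
[1] flags=1000 PL?F → skip
[2] flags=1000 LT?T → r1=0x77
[3] flags=0011 → (cmp)
[4] flags=0011 CC?F → skip
[5] flags=0011 LS?F → skip
[6] flags=0011 PL?T → r0=0x57
[7] flags=0000 → (cmp)
[8] flags=0000 VS?F → skip
[9] flags=0000 VS?F → skip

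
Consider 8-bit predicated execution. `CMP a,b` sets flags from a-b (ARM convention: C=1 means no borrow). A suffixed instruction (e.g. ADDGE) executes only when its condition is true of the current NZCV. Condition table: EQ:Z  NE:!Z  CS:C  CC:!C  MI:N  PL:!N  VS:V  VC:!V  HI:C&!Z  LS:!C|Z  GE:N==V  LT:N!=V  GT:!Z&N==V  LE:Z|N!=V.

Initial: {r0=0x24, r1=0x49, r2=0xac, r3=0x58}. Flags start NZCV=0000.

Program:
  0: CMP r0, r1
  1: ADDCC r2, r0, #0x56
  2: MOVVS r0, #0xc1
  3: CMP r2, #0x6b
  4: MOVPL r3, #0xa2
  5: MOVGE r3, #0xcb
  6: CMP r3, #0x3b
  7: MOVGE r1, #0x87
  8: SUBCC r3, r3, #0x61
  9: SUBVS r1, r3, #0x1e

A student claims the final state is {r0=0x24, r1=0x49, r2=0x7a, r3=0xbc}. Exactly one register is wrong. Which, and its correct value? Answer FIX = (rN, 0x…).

FIX = (r3, 0xcb)

[0] flags=1000 → (cmp)
[1] flags=1000 CC?T → r2=0x7a
[2] flags=1000 VS?F → skip
[3] flags=0010 → (cmp)
[4] flags=0010 PL?T → r3=0xa2
[5] flags=0010 GE?T → r3=0xcb
[6] flags=1010 → (cmp)
[7] flags=1010 GE?F → skip
[8] flags=1010 CC?F → skip
[9] flags=1010 VS?F → skip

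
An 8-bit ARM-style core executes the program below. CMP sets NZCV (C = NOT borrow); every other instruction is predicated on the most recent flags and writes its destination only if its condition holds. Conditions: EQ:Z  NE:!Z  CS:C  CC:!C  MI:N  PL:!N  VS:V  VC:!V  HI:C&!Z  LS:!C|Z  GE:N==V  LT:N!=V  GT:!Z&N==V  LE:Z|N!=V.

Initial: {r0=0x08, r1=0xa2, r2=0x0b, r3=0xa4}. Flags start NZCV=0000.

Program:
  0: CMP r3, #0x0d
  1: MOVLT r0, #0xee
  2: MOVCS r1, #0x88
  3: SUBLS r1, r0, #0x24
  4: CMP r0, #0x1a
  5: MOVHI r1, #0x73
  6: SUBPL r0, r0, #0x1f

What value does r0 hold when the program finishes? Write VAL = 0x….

VAL = 0xee

0: ✓ CMP  NZCV=1010
1: ✓ MOVLT  r0←0xee
2: ✓ MOVCS  r1←0x88
3: · SUBLS
4: ✓ CMP  NZCV=1010
5: ✓ MOVHI  r1←0x73
6: · SUBPL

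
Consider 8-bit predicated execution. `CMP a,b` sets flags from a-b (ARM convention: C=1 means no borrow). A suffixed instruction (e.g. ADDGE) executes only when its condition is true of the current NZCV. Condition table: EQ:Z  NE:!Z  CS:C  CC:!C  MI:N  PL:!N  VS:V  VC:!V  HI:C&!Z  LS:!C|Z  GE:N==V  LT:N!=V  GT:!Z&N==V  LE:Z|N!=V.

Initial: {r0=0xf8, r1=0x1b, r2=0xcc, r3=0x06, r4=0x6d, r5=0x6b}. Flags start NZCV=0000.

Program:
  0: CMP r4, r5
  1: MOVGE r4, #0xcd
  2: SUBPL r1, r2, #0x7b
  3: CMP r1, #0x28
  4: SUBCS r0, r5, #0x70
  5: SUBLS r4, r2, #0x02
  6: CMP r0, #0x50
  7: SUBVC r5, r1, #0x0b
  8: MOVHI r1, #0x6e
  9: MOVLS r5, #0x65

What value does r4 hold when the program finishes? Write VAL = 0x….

0: ✓ CMP  NZCV=0010
1: ✓ MOVGE  r4←0xcd
2: ✓ SUBPL  r1←0x51
3: ✓ CMP  NZCV=0010
4: ✓ SUBCS  r0←0xfb
5: · SUBLS
6: ✓ CMP  NZCV=1010
7: ✓ SUBVC  r5←0x46
8: ✓ MOVHI  r1←0x6e
9: · MOVLS

VAL = 0xcd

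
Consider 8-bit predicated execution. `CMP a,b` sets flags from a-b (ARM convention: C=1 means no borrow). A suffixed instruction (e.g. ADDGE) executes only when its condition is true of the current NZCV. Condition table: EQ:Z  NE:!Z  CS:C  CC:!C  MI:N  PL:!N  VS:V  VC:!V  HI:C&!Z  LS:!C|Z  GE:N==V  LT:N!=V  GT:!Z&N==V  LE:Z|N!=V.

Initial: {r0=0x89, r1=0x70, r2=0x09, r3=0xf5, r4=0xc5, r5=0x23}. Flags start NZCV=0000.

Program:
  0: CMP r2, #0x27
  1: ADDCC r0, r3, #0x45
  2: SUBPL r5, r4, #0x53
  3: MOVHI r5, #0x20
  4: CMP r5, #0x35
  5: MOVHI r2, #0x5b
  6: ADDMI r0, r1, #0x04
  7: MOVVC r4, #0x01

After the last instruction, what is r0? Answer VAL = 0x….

VAL = 0x74

[0] flags=1000 → (cmp)
[1] flags=1000 CC?T → r0=0x3a
[2] flags=1000 PL?F → skip
[3] flags=1000 HI?F → skip
[4] flags=1000 → (cmp)
[5] flags=1000 HI?F → skip
[6] flags=1000 MI?T → r0=0x74
[7] flags=1000 VC?T → r4=0x01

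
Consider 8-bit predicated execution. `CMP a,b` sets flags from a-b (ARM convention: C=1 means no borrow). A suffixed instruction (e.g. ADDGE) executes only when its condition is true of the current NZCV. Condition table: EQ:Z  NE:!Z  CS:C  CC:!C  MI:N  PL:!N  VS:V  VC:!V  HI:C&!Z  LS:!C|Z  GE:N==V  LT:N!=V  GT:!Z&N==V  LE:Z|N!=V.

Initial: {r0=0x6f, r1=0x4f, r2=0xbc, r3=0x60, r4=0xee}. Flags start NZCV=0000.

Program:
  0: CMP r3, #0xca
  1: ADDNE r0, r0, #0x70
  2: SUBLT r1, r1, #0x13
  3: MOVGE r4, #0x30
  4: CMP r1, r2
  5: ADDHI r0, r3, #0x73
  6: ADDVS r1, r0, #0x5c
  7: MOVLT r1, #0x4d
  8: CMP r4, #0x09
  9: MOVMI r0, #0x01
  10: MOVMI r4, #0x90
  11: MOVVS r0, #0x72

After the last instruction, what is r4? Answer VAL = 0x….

VAL = 0x30

[0] flags=1001 → (cmp)
[1] flags=1001 NE?T → r0=0xdf
[2] flags=1001 LT?F → skip
[3] flags=1001 GE?T → r4=0x30
[4] flags=1001 → (cmp)
[5] flags=1001 HI?F → skip
[6] flags=1001 VS?T → r1=0x3b
[7] flags=1001 LT?F → skip
[8] flags=0010 → (cmp)
[9] flags=0010 MI?F → skip
[10] flags=0010 MI?F → skip
[11] flags=0010 VS?F → skip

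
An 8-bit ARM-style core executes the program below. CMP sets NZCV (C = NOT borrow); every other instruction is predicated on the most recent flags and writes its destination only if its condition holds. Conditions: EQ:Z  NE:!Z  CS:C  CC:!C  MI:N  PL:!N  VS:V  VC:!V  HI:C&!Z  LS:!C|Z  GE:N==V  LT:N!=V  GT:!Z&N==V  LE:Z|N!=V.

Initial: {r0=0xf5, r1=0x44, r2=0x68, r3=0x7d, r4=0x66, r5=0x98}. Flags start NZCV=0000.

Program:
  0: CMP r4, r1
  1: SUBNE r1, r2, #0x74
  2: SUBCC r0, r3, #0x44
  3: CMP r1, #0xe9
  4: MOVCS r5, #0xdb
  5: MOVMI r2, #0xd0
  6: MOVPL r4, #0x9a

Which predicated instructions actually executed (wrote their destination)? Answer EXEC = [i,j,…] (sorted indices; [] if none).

EXEC = [1,4,6]

[0] flags=0010 → (cmp)
[1] flags=0010 NE?T → r1=0xf4
[2] flags=0010 CC?F → skip
[3] flags=0010 → (cmp)
[4] flags=0010 CS?T → r5=0xdb
[5] flags=0010 MI?F → skip
[6] flags=0010 PL?T → r4=0x9a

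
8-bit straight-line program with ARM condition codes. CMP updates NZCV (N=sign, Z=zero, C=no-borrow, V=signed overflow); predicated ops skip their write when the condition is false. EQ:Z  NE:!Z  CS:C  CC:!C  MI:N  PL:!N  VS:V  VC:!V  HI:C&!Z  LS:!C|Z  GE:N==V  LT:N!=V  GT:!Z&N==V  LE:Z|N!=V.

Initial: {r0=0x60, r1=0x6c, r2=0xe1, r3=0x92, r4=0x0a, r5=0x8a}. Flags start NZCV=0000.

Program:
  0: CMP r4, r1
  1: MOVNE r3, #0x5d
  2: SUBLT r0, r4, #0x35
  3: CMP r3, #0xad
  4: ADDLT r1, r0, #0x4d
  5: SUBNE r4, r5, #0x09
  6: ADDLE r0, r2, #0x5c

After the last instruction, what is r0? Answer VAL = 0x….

VAL = 0xd5

0: ✓ CMP  NZCV=1000
1: ✓ MOVNE  r3←0x5d
2: ✓ SUBLT  r0←0xd5
3: ✓ CMP  NZCV=1001
4: · ADDLT
5: ✓ SUBNE  r4←0x81
6: · ADDLE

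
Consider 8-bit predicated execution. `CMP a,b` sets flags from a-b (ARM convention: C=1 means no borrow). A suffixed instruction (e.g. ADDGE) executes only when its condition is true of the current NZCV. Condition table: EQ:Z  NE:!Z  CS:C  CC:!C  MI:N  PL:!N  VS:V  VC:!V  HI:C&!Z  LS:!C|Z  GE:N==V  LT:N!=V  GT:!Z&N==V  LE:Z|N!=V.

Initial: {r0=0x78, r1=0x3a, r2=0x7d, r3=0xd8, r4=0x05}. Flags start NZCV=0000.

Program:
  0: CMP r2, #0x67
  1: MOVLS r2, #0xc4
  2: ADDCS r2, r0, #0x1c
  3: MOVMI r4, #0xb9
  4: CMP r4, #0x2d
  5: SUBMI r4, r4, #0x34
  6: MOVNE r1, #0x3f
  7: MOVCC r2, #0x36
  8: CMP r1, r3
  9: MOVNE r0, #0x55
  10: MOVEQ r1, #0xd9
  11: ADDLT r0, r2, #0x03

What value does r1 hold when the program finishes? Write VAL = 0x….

0: ✓ CMP  NZCV=0010
1: · MOVLS
2: ✓ ADDCS  r2←0x94
3: · MOVMI
4: ✓ CMP  NZCV=1000
5: ✓ SUBMI  r4←0xd1
6: ✓ MOVNE  r1←0x3f
7: ✓ MOVCC  r2←0x36
8: ✓ CMP  NZCV=0000
9: ✓ MOVNE  r0←0x55
10: · MOVEQ
11: · ADDLT

VAL = 0x3f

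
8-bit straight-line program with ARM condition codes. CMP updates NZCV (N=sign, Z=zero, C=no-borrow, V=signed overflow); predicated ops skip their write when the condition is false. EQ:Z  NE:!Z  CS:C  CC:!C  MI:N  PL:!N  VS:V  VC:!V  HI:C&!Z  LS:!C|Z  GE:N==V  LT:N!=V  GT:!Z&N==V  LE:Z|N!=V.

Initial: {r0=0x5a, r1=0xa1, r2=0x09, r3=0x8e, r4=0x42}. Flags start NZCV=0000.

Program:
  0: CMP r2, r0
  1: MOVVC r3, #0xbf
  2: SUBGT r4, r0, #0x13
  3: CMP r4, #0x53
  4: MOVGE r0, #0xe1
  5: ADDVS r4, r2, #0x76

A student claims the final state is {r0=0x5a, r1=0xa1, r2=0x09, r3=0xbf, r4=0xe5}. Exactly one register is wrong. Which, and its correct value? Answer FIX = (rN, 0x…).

FIX = (r4, 0x42)

[0] flags=1000 → (cmp)
[1] flags=1000 VC?T → r3=0xbf
[2] flags=1000 GT?F → skip
[3] flags=1000 → (cmp)
[4] flags=1000 GE?F → skip
[5] flags=1000 VS?F → skip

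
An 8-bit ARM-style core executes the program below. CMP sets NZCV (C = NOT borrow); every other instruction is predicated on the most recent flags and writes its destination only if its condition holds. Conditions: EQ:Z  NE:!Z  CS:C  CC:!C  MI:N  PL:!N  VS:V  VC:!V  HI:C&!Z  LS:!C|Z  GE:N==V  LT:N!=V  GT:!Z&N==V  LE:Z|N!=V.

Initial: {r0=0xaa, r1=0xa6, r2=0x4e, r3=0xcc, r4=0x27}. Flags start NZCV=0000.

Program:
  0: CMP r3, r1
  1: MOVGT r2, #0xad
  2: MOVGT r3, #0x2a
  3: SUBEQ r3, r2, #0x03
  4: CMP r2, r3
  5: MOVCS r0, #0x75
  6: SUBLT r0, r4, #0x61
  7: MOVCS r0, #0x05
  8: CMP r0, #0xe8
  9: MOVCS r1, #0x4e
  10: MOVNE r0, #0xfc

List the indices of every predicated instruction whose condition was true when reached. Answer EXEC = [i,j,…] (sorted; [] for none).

EXEC = [1,2,5,6,7,10]

0: ✓ CMP  NZCV=0010
1: ✓ MOVGT  r2←0xad
2: ✓ MOVGT  r3←0x2a
3: · SUBEQ
4: ✓ CMP  NZCV=1010
5: ✓ MOVCS  r0←0x75
6: ✓ SUBLT  r0←0xc6
7: ✓ MOVCS  r0←0x05
8: ✓ CMP  NZCV=0000
9: · MOVCS
10: ✓ MOVNE  r0←0xfc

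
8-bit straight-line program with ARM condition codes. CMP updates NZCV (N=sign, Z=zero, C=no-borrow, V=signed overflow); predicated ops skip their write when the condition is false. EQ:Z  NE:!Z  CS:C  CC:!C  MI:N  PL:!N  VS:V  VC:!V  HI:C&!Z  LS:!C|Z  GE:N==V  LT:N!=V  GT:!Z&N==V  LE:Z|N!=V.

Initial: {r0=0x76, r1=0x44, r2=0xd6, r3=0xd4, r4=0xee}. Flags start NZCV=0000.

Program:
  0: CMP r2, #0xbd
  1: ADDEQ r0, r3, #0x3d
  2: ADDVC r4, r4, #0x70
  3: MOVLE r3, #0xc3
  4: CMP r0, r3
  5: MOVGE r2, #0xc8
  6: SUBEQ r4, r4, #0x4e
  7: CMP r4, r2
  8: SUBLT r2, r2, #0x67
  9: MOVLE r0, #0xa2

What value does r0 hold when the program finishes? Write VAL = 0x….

VAL = 0x76

[0] flags=0010 → (cmp)
[1] flags=0010 EQ?F → skip
[2] flags=0010 VC?T → r4=0x5e
[3] flags=0010 LE?F → skip
[4] flags=1001 → (cmp)
[5] flags=1001 GE?T → r2=0xc8
[6] flags=1001 EQ?F → skip
[7] flags=1001 → (cmp)
[8] flags=1001 LT?F → skip
[9] flags=1001 LE?F → skip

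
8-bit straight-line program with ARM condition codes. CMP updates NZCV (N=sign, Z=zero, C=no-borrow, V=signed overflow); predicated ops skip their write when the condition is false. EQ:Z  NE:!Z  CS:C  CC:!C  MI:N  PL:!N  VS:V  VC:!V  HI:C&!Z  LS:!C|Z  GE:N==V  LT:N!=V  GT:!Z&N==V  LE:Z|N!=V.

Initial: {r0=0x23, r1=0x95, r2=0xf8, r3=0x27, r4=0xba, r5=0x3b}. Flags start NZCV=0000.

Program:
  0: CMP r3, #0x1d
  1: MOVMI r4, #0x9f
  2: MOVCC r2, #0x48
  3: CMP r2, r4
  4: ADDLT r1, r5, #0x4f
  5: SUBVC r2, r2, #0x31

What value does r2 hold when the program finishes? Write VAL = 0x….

0: ✓ CMP  NZCV=0010
1: · MOVMI
2: · MOVCC
3: ✓ CMP  NZCV=0010
4: · ADDLT
5: ✓ SUBVC  r2←0xc7

VAL = 0xc7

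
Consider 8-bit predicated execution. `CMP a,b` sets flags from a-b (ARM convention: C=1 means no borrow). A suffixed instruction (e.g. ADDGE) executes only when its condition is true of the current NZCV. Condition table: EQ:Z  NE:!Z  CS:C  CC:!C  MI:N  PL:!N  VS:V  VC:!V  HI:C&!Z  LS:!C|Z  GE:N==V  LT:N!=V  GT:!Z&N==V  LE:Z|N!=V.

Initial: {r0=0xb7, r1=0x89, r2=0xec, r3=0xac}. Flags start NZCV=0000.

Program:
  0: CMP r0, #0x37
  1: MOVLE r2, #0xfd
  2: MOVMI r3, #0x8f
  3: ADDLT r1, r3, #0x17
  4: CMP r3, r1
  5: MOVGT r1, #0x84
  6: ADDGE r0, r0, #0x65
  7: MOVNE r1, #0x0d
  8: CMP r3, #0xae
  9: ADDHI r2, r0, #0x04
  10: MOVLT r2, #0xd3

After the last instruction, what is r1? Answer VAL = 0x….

[0] flags=1010 → (cmp)
[1] flags=1010 LE?T → r2=0xfd
[2] flags=1010 MI?T → r3=0x8f
[3] flags=1010 LT?T → r1=0xa6
[4] flags=1000 → (cmp)
[5] flags=1000 GT?F → skip
[6] flags=1000 GE?F → skip
[7] flags=1000 NE?T → r1=0x0d
[8] flags=1000 → (cmp)
[9] flags=1000 HI?F → skip
[10] flags=1000 LT?T → r2=0xd3

VAL = 0x0d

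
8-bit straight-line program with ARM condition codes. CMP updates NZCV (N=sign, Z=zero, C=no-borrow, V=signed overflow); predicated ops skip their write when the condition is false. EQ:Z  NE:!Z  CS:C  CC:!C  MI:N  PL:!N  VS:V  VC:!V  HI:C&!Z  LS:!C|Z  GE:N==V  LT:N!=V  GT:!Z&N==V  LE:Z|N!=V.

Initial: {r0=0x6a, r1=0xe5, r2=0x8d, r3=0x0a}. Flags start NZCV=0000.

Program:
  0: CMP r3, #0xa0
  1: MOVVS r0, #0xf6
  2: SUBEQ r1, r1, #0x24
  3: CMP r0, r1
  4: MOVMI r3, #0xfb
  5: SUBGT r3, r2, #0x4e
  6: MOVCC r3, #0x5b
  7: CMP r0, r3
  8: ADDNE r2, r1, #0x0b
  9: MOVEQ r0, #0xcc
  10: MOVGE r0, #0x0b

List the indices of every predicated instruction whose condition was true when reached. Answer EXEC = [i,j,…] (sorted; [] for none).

0: ✓ CMP  NZCV=0000
1: · MOVVS
2: · SUBEQ
3: ✓ CMP  NZCV=1001
4: ✓ MOVMI  r3←0xfb
5: ✓ SUBGT  r3←0x3f
6: ✓ MOVCC  r3←0x5b
7: ✓ CMP  NZCV=0010
8: ✓ ADDNE  r2←0xf0
9: · MOVEQ
10: ✓ MOVGE  r0←0x0b

EXEC = [4,5,6,8,10]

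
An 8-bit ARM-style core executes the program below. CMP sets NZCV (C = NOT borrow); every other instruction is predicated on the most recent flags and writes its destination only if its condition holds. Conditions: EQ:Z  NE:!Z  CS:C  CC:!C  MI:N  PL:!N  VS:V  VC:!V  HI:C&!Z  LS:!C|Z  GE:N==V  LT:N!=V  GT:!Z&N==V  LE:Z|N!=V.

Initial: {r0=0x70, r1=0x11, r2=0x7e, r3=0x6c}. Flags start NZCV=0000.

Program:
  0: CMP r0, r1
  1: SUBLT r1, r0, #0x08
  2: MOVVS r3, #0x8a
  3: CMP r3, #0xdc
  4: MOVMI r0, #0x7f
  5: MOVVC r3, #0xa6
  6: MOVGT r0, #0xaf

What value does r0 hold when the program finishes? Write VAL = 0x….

[0] flags=0010 → (cmp)
[1] flags=0010 LT?F → skip
[2] flags=0010 VS?F → skip
[3] flags=1001 → (cmp)
[4] flags=1001 MI?T → r0=0x7f
[5] flags=1001 VC?F → skip
[6] flags=1001 GT?T → r0=0xaf

VAL = 0xaf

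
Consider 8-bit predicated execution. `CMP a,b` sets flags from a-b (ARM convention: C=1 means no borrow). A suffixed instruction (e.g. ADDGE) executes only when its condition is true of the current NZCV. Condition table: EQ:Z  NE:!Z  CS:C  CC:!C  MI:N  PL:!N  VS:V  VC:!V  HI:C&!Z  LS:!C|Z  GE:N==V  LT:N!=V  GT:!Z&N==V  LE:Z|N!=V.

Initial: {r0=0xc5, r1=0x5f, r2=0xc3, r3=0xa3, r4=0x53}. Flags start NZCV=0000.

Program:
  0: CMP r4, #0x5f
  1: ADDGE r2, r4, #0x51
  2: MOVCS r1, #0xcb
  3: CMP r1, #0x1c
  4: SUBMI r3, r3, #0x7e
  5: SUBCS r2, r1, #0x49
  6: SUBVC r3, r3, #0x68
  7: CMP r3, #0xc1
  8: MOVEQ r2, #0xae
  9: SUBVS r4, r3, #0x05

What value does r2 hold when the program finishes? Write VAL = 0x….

VAL = 0x16

0: ✓ CMP  NZCV=1000
1: · ADDGE
2: · MOVCS
3: ✓ CMP  NZCV=0010
4: · SUBMI
5: ✓ SUBCS  r2←0x16
6: ✓ SUBVC  r3←0x3b
7: ✓ CMP  NZCV=0000
8: · MOVEQ
9: · SUBVS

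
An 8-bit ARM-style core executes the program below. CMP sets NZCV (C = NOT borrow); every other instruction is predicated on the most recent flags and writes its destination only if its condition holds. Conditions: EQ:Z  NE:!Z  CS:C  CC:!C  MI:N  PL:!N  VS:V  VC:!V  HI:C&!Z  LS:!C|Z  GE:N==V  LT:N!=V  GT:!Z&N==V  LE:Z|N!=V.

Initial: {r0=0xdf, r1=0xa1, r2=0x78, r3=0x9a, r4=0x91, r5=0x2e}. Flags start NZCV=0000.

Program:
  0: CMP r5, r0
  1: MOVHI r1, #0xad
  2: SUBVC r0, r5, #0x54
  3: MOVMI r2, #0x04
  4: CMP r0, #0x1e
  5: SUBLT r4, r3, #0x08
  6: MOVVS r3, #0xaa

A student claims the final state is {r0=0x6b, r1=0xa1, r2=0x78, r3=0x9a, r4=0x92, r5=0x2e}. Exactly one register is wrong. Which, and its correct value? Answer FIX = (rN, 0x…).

0: ✓ CMP  NZCV=0000
1: · MOVHI
2: ✓ SUBVC  r0←0xda
3: · MOVMI
4: ✓ CMP  NZCV=1010
5: ✓ SUBLT  r4←0x92
6: · MOVVS

FIX = (r0, 0xda)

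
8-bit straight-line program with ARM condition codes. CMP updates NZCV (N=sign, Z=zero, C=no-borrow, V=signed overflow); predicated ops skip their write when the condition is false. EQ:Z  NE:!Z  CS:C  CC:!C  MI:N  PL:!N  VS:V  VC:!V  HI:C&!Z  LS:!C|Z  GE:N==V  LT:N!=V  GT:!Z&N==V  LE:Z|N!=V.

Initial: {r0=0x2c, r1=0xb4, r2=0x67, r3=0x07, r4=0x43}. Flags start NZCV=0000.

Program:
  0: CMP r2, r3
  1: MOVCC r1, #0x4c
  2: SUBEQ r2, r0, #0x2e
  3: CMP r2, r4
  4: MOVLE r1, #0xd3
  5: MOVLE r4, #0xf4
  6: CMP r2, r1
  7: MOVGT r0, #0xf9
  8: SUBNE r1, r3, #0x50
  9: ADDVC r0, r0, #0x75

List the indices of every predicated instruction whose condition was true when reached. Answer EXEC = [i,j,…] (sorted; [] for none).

EXEC = [7,8]

0: ✓ CMP  NZCV=0010
1: · MOVCC
2: · SUBEQ
3: ✓ CMP  NZCV=0010
4: · MOVLE
5: · MOVLE
6: ✓ CMP  NZCV=1001
7: ✓ MOVGT  r0←0xf9
8: ✓ SUBNE  r1←0xb7
9: · ADDVC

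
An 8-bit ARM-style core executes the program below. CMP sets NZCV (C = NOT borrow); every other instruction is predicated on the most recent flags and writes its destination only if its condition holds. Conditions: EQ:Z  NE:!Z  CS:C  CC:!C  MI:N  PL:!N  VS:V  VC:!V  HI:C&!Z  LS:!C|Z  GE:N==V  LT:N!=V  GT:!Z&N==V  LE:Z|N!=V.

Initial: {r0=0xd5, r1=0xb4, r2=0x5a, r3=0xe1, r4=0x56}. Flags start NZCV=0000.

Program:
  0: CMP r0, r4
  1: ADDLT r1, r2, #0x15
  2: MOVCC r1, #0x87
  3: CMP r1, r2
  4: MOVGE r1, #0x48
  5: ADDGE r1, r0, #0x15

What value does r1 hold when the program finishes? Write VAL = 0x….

0: ✓ CMP  NZCV=0011
1: ✓ ADDLT  r1←0x6f
2: · MOVCC
3: ✓ CMP  NZCV=0010
4: ✓ MOVGE  r1←0x48
5: ✓ ADDGE  r1←0xea

VAL = 0xea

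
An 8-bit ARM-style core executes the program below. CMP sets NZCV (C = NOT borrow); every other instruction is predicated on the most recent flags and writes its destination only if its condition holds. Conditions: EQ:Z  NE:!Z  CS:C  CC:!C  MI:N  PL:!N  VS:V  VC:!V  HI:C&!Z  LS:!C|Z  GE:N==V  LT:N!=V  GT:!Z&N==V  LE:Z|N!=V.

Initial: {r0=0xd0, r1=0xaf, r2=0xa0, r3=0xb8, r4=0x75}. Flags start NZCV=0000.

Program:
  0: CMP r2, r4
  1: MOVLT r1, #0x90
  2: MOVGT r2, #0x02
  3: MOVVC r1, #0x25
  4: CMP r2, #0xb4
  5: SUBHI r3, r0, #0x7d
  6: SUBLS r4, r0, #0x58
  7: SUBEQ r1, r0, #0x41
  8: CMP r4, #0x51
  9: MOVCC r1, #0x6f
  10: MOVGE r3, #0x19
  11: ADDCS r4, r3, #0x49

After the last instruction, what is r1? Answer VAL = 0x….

[0] flags=0011 → (cmp)
[1] flags=0011 LT?T → r1=0x90
[2] flags=0011 GT?F → skip
[3] flags=0011 VC?F → skip
[4] flags=1000 → (cmp)
[5] flags=1000 HI?F → skip
[6] flags=1000 LS?T → r4=0x78
[7] flags=1000 EQ?F → skip
[8] flags=0010 → (cmp)
[9] flags=0010 CC?F → skip
[10] flags=0010 GE?T → r3=0x19
[11] flags=0010 CS?T → r4=0x62

VAL = 0x90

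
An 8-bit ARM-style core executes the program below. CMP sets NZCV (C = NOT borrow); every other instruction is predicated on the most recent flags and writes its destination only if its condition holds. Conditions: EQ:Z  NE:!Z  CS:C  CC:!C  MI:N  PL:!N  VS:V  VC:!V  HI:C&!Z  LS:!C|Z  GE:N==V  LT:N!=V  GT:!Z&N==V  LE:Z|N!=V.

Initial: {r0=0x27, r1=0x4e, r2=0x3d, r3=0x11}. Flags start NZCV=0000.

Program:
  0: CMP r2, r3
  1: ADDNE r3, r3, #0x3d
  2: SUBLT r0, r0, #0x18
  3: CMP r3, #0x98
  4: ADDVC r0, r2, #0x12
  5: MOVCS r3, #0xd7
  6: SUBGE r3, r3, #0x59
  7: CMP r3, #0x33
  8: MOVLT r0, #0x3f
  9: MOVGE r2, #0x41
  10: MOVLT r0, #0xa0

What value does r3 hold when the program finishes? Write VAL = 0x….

VAL = 0xf5

0: ✓ CMP  NZCV=0010
1: ✓ ADDNE  r3←0x4e
2: · SUBLT
3: ✓ CMP  NZCV=1001
4: · ADDVC
5: · MOVCS
6: ✓ SUBGE  r3←0xf5
7: ✓ CMP  NZCV=1010
8: ✓ MOVLT  r0←0x3f
9: · MOVGE
10: ✓ MOVLT  r0←0xa0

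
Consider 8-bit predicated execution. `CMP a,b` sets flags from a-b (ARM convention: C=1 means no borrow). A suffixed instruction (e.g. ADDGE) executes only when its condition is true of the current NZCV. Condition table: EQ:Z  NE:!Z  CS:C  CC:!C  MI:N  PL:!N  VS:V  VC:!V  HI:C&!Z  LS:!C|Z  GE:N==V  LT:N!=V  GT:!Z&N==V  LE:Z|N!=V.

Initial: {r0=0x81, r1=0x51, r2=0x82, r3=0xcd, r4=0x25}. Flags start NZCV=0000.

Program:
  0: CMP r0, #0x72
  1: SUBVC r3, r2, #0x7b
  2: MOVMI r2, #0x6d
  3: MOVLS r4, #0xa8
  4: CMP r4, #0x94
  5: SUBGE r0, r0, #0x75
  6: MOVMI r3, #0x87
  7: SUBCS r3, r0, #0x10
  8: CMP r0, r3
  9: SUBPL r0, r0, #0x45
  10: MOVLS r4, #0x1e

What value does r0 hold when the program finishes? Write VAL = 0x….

[0] flags=0011 → (cmp)
[1] flags=0011 VC?F → skip
[2] flags=0011 MI?F → skip
[3] flags=0011 LS?F → skip
[4] flags=1001 → (cmp)
[5] flags=1001 GE?T → r0=0x0c
[6] flags=1001 MI?T → r3=0x87
[7] flags=1001 CS?F → skip
[8] flags=1001 → (cmp)
[9] flags=1001 PL?F → skip
[10] flags=1001 LS?T → r4=0x1e

VAL = 0x0c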